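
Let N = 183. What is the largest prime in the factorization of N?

183 = 3 · 61
61 is prime.
So 183 = 3 · 61; the largest prime factor is 61.

61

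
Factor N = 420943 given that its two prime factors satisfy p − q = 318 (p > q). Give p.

827

Since p = q + 318, we have 420943 = q(q + 318), so q² + 318q − 420943 = 0.
Discriminant: 318² + 4·420943 = 101124 + 1683772 = 1784896; √1784896 = 1336.
q = (−318 + 1336)/2 = 509, and p = q + 318 = 827.
Check: 509 · 827 = 420943.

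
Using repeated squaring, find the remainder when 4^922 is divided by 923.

555

4^1 ≡ 4 (mod 923)
4^2 ≡ 4^2 = 16 ≡ 16 (mod 923)
4^4 ≡ 16^2 = 256 ≡ 256 (mod 923)
4^8 ≡ 256^2 = 65536 ≡ 3 (mod 923)
4^16 ≡ 3^2 = 9 ≡ 9 (mod 923)
4^32 ≡ 9^2 = 81 ≡ 81 (mod 923)
4^64 ≡ 81^2 = 6561 ≡ 100 (mod 923)
4^128 ≡ 100^2 = 10000 ≡ 770 (mod 923)
4^256 ≡ 770^2 = 592900 ≡ 334 (mod 923)
4^512 ≡ 334^2 = 111556 ≡ 796 (mod 923)
922 = 512 + 256 + 128 + 16 + 8 + 2 in binary powers of 2.
So 4^922 ≡ 796 · 334 · 770 · 9 · 3 · 16 ≡ 555 (mod 923).
Since 555 ≠ 1, base 4 is a Fermat witness: 923 is composite.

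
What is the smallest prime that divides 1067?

11

1067 is odd.
Digit sum 14, not divisible by 3.
Ends in 7: not divisible by 5.
7: 1067 = 7·152 + 3
11: 1067 = 11·97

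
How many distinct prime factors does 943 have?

943 = 23 · 41
943 = 23 · 41, which has 2 distinct prime factors.

2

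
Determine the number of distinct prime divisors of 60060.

60060 = 2^2 · 15015
15015 = 3 · 5005
5005 = 5 · 1001
1001 = 7 · 143
143 = 11 · 13
60060 = 2^2 · 3 · 5 · 7 · 11 · 13, which has 6 distinct prime factors.

6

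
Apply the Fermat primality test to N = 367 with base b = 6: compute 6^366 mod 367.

6^1 ≡ 6 (mod 367)
6^2 ≡ 6^2 = 36 ≡ 36 (mod 367)
6^4 ≡ 36^2 = 1296 ≡ 195 (mod 367)
6^8 ≡ 195^2 = 38025 ≡ 224 (mod 367)
6^16 ≡ 224^2 = 50176 ≡ 264 (mod 367)
6^32 ≡ 264^2 = 69696 ≡ 333 (mod 367)
6^64 ≡ 333^2 = 110889 ≡ 55 (mod 367)
6^128 ≡ 55^2 = 3025 ≡ 89 (mod 367)
6^256 ≡ 89^2 = 7921 ≡ 214 (mod 367)
366 = 256 + 64 + 32 + 8 + 4 + 2 in binary powers of 2.
So 6^366 ≡ 214 · 55 · 333 · 224 · 195 · 36 ≡ 1 (mod 367).
Since the result is 1, base 6 gives no evidence that 367 is composite.

1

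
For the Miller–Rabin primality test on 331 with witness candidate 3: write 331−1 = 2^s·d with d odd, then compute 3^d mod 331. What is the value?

330

331 − 1 = 330 = 2^1 · 165, so d = 165.
3^1 ≡ 3 (mod 331)
3^2 ≡ 3^2 = 9 ≡ 9 (mod 331)
3^4 ≡ 9^2 = 81 ≡ 81 (mod 331)
3^8 ≡ 81^2 = 6561 ≡ 272 (mod 331)
3^16 ≡ 272^2 = 73984 ≡ 171 (mod 331)
3^32 ≡ 171^2 = 29241 ≡ 113 (mod 331)
3^64 ≡ 113^2 = 12769 ≡ 191 (mod 331)
3^128 ≡ 191^2 = 36481 ≡ 71 (mod 331)
165 = 128 + 32 + 4 + 1 in binary powers of 2.
So 3^165 ≡ 71 · 113 · 81 · 3 ≡ 330 (mod 331).
Since 3^d ≡ 330 (mod 331), base 3 does not prove 331 composite.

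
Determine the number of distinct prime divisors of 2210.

4

2210 = 2 · 1105
1105 = 5 · 221
221 = 13 · 17
2210 = 2 · 5 · 13 · 17, which has 4 distinct prime factors.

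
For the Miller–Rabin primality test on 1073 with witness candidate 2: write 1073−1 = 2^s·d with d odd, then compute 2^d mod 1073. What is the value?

540

1073 − 1 = 1072 = 2^4 · 67, so d = 67.
2^1 ≡ 2 (mod 1073)
2^2 ≡ 2^2 = 4 ≡ 4 (mod 1073)
2^4 ≡ 4^2 = 16 ≡ 16 (mod 1073)
2^8 ≡ 16^2 = 256 ≡ 256 (mod 1073)
2^16 ≡ 256^2 = 65536 ≡ 83 (mod 1073)
2^32 ≡ 83^2 = 6889 ≡ 451 (mod 1073)
2^64 ≡ 451^2 = 203401 ≡ 604 (mod 1073)
67 = 64 + 2 + 1 in binary powers of 2.
So 2^67 ≡ 604 · 4 · 2 ≡ 540 (mod 1073).
Squaring chain: 540 → 817 → 83 → 451; never reaches −1, so base 2 is a Miller–Rabin witness that 1073 is composite.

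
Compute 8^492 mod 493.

8^1 ≡ 8 (mod 493)
8^2 ≡ 8^2 = 64 ≡ 64 (mod 493)
8^4 ≡ 64^2 = 4096 ≡ 152 (mod 493)
8^8 ≡ 152^2 = 23104 ≡ 426 (mod 493)
8^16 ≡ 426^2 = 181476 ≡ 52 (mod 493)
8^32 ≡ 52^2 = 2704 ≡ 239 (mod 493)
8^64 ≡ 239^2 = 57121 ≡ 426 (mod 493)
8^128 ≡ 426^2 = 181476 ≡ 52 (mod 493)
8^256 ≡ 52^2 = 2704 ≡ 239 (mod 493)
492 = 256 + 128 + 64 + 32 + 8 + 4 in binary powers of 2.
So 8^492 ≡ 239 · 52 · 426 · 239 · 426 · 152 ≡ 458 (mod 493).
Since 458 ≠ 1, base 8 is a Fermat witness: 493 is composite.

458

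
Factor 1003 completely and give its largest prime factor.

1003 = 17 · 59
59 is prime.
So 1003 = 17 · 59; the largest prime factor is 59.

59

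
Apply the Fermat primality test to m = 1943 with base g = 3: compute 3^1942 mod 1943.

3^1 ≡ 3 (mod 1943)
3^2 ≡ 3^2 = 9 ≡ 9 (mod 1943)
3^4 ≡ 9^2 = 81 ≡ 81 (mod 1943)
3^8 ≡ 81^2 = 6561 ≡ 732 (mod 1943)
3^16 ≡ 732^2 = 535824 ≡ 1499 (mod 1943)
3^32 ≡ 1499^2 = 2247001 ≡ 893 (mod 1943)
3^64 ≡ 893^2 = 797449 ≡ 819 (mod 1943)
3^128 ≡ 819^2 = 670761 ≡ 426 (mod 1943)
3^256 ≡ 426^2 = 181476 ≡ 777 (mod 1943)
3^512 ≡ 777^2 = 603729 ≡ 1399 (mod 1943)
3^1024 ≡ 1399^2 = 1957201 ≡ 600 (mod 1943)
1942 = 1024 + 512 + 256 + 128 + 16 + 4 + 2 in binary powers of 2.
So 3^1942 ≡ 600 · 1399 · 777 · 426 · 1499 · 81 · 9 ≡ 1600 (mod 1943).
Since 1600 ≠ 1, base 3 is a Fermat witness: 1943 is composite.

1600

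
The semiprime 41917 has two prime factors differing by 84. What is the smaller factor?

Since p = q + 84, we have 41917 = q(q + 84), so q² + 84q − 41917 = 0.
Discriminant: 84² + 4·41917 = 7056 + 167668 = 174724; √174724 = 418.
q = (−84 + 418)/2 = 167, and p = q + 84 = 251.
Check: 167 · 251 = 41917.

167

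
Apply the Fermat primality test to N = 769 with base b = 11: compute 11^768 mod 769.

1

11^1 ≡ 11 (mod 769)
11^2 ≡ 11^2 = 121 ≡ 121 (mod 769)
11^4 ≡ 121^2 = 14641 ≡ 30 (mod 769)
11^8 ≡ 30^2 = 900 ≡ 131 (mod 769)
11^16 ≡ 131^2 = 17161 ≡ 243 (mod 769)
11^32 ≡ 243^2 = 59049 ≡ 605 (mod 769)
11^64 ≡ 605^2 = 366025 ≡ 750 (mod 769)
11^128 ≡ 750^2 = 562500 ≡ 361 (mod 769)
11^256 ≡ 361^2 = 130321 ≡ 360 (mod 769)
11^512 ≡ 360^2 = 129600 ≡ 408 (mod 769)
768 = 512 + 256 in binary powers of 2.
So 11^768 ≡ 408 · 360 ≡ 1 (mod 769).
Since the result is 1, base 11 gives no evidence that 769 is composite.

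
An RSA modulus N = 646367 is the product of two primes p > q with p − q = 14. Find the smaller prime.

Since p = q + 14, we have 646367 = q(q + 14), so q² + 14q − 646367 = 0.
Discriminant: 14² + 4·646367 = 196 + 2585468 = 2585664; √2585664 = 1608.
q = (−14 + 1608)/2 = 797, and p = q + 14 = 811.
Check: 797 · 811 = 646367.

797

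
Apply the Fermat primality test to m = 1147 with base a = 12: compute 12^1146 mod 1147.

12^1 ≡ 12 (mod 1147)
12^2 ≡ 12^2 = 144 ≡ 144 (mod 1147)
12^4 ≡ 144^2 = 20736 ≡ 90 (mod 1147)
12^8 ≡ 90^2 = 8100 ≡ 71 (mod 1147)
12^16 ≡ 71^2 = 5041 ≡ 453 (mod 1147)
12^32 ≡ 453^2 = 205209 ≡ 1043 (mod 1147)
12^64 ≡ 1043^2 = 1087849 ≡ 493 (mod 1147)
12^128 ≡ 493^2 = 243049 ≡ 1032 (mod 1147)
12^256 ≡ 1032^2 = 1065024 ≡ 608 (mod 1147)
12^512 ≡ 608^2 = 369664 ≡ 330 (mod 1147)
12^1024 ≡ 330^2 = 108900 ≡ 1082 (mod 1147)
1146 = 1024 + 64 + 32 + 16 + 8 + 2 in binary powers of 2.
So 12^1146 ≡ 1082 · 493 · 1043 · 453 · 71 · 144 ≡ 1025 (mod 1147).
Since 1025 ≠ 1, base 12 is a Fermat witness: 1147 is composite.

1025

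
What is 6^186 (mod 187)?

49

6^1 ≡ 6 (mod 187)
6^2 ≡ 6^2 = 36 ≡ 36 (mod 187)
6^4 ≡ 36^2 = 1296 ≡ 174 (mod 187)
6^8 ≡ 174^2 = 30276 ≡ 169 (mod 187)
6^16 ≡ 169^2 = 28561 ≡ 137 (mod 187)
6^32 ≡ 137^2 = 18769 ≡ 69 (mod 187)
6^64 ≡ 69^2 = 4761 ≡ 86 (mod 187)
6^128 ≡ 86^2 = 7396 ≡ 103 (mod 187)
186 = 128 + 32 + 16 + 8 + 2 in binary powers of 2.
So 6^186 ≡ 103 · 69 · 137 · 169 · 36 ≡ 49 (mod 187).
Since 49 ≠ 1, base 6 is a Fermat witness: 187 is composite.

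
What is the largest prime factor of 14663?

14663 = 11 · 1333
1333 = 31 · 43
43 is prime.
So 14663 = 11 · 31 · 43; the largest prime factor is 43.

43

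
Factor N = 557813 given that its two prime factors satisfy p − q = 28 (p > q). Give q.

733

Since p = q + 28, we have 557813 = q(q + 28), so q² + 28q − 557813 = 0.
Discriminant: 28² + 4·557813 = 784 + 2231252 = 2232036; √2232036 = 1494.
q = (−28 + 1494)/2 = 733, and p = q + 28 = 761.
Check: 733 · 761 = 557813.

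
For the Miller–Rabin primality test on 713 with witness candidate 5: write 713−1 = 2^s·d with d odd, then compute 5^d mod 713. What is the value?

713 − 1 = 712 = 2^3 · 89, so d = 89.
5^1 ≡ 5 (mod 713)
5^2 ≡ 5^2 = 25 ≡ 25 (mod 713)
5^4 ≡ 25^2 = 625 ≡ 625 (mod 713)
5^8 ≡ 625^2 = 390625 ≡ 614 (mod 713)
5^16 ≡ 614^2 = 376996 ≡ 532 (mod 713)
5^32 ≡ 532^2 = 283024 ≡ 676 (mod 713)
5^64 ≡ 676^2 = 456976 ≡ 656 (mod 713)
89 = 64 + 16 + 8 + 1 in binary powers of 2.
So 5^89 ≡ 656 · 532 · 614 · 5 ≡ 304 (mod 713).
Squaring chain: 304 → 439 → 211; never reaches −1, so base 5 is a Miller–Rabin witness that 713 is composite.

304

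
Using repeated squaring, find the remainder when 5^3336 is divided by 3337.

1922

5^1 ≡ 5 (mod 3337)
5^2 ≡ 5^2 = 25 ≡ 25 (mod 3337)
5^4 ≡ 25^2 = 625 ≡ 625 (mod 3337)
5^8 ≡ 625^2 = 390625 ≡ 196 (mod 3337)
5^16 ≡ 196^2 = 38416 ≡ 1709 (mod 3337)
5^32 ≡ 1709^2 = 2920681 ≡ 806 (mod 3337)
5^64 ≡ 806^2 = 649636 ≡ 2258 (mod 3337)
5^128 ≡ 2258^2 = 5098564 ≡ 2965 (mod 3337)
5^256 ≡ 2965^2 = 8791225 ≡ 1567 (mod 3337)
5^512 ≡ 1567^2 = 2455489 ≡ 2794 (mod 3337)
5^1024 ≡ 2794^2 = 7806436 ≡ 1193 (mod 3337)
5^2048 ≡ 1193^2 = 1423249 ≡ 1687 (mod 3337)
3336 = 2048 + 1024 + 256 + 8 in binary powers of 2.
So 5^3336 ≡ 1687 · 1193 · 1567 · 196 ≡ 1922 (mod 3337).
Since 1922 ≠ 1, base 5 is a Fermat witness: 3337 is composite.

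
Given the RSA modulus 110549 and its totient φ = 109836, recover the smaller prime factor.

φ(n) = (p−1)(q−1) = n − (p+q) + 1, so p + q = 110549 − 109836 + 1 = 714.
p and q are the roots of t² − 714t + 110549 = 0.
Discriminant: 714² − 4·110549 = 509796 − 442196 = 67600; √67600 = 260.
q = (714 − 260)/2 = 227, p = (714 + 260)/2 = 487.
Check: 227 · 487 = 110549.

227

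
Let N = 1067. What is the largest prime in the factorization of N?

97

1067 = 11 · 97
97 is prime.
So 1067 = 11 · 97; the largest prime factor is 97.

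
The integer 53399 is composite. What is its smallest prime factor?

67

53399 is odd.
Digit sum 29, not divisible by 3.
Ends in 9: not divisible by 5.
7: 53399 = 7·7628 + 3
11: 53399 = 11·4854 + 5
13: 53399 = 13·4107 + 8
17: 53399 = 17·3141 + 2
19: 53399 = 19·2810 + 9
23: 53399 = 23·2321 + 16
29: 53399 = 29·1841 + 10
31: 53399 = 31·1722 + 17
37: 53399 = 37·1443 + 8
41: 53399 = 41·1302 + 17
43: 53399 = 43·1241 + 36
47: 53399 = 47·1136 + 7
53: 53399 = 53·1007 + 28
59: 53399 = 59·905 + 4
61: 53399 = 61·875 + 24
67: 53399 = 67·797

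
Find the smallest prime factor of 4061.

4061 is odd.
Digit sum 11, not divisible by 3.
Ends in 1: not divisible by 5.
7: 4061 = 7·580 + 1
11: 4061 = 11·369 + 2
13: 4061 = 13·312 + 5
17: 4061 = 17·238 + 15
19: 4061 = 19·213 + 14
23: 4061 = 23·176 + 13
29: 4061 = 29·140 + 1
31: 4061 = 31·131

31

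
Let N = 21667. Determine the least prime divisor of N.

47

21667 is odd.
Digit sum 22, not divisible by 3.
Ends in 7: not divisible by 5.
7: 21667 = 7·3095 + 2
11: 21667 = 11·1969 + 8
13: 21667 = 13·1666 + 9
17: 21667 = 17·1274 + 9
19: 21667 = 19·1140 + 7
23: 21667 = 23·942 + 1
29: 21667 = 29·747 + 4
31: 21667 = 31·698 + 29
37: 21667 = 37·585 + 22
41: 21667 = 41·528 + 19
43: 21667 = 43·503 + 38
47: 21667 = 47·461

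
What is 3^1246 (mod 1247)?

3^1 ≡ 3 (mod 1247)
3^2 ≡ 3^2 = 9 ≡ 9 (mod 1247)
3^4 ≡ 9^2 = 81 ≡ 81 (mod 1247)
3^8 ≡ 81^2 = 6561 ≡ 326 (mod 1247)
3^16 ≡ 326^2 = 106276 ≡ 281 (mod 1247)
3^32 ≡ 281^2 = 78961 ≡ 400 (mod 1247)
3^64 ≡ 400^2 = 160000 ≡ 384 (mod 1247)
3^128 ≡ 384^2 = 147456 ≡ 310 (mod 1247)
3^256 ≡ 310^2 = 96100 ≡ 81 (mod 1247)
3^512 ≡ 81^2 = 6561 ≡ 326 (mod 1247)
3^1024 ≡ 326^2 = 106276 ≡ 281 (mod 1247)
1246 = 1024 + 128 + 64 + 16 + 8 + 4 + 2 in binary powers of 2.
So 3^1246 ≡ 281 · 310 · 384 · 281 · 326 · 81 · 9 ≡ 608 (mod 1247).
Since 608 ≠ 1, base 3 is a Fermat witness: 1247 is composite.

608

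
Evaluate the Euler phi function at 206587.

191880

Factor: 206587 = 19 · 83 · 131.
φ(206587) = (19−1) · (83−1) · (131−1) = 18 · 82 · 130 = 191880.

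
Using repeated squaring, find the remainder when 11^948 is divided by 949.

885

11^1 ≡ 11 (mod 949)
11^2 ≡ 11^2 = 121 ≡ 121 (mod 949)
11^4 ≡ 121^2 = 14641 ≡ 406 (mod 949)
11^8 ≡ 406^2 = 164836 ≡ 659 (mod 949)
11^16 ≡ 659^2 = 434281 ≡ 588 (mod 949)
11^32 ≡ 588^2 = 345744 ≡ 308 (mod 949)
11^64 ≡ 308^2 = 94864 ≡ 913 (mod 949)
11^128 ≡ 913^2 = 833569 ≡ 347 (mod 949)
11^256 ≡ 347^2 = 120409 ≡ 835 (mod 949)
11^512 ≡ 835^2 = 697225 ≡ 659 (mod 949)
948 = 512 + 256 + 128 + 32 + 16 + 4 in binary powers of 2.
So 11^948 ≡ 659 · 835 · 347 · 308 · 588 · 406 ≡ 885 (mod 949).
Since 885 ≠ 1, base 11 is a Fermat witness: 949 is composite.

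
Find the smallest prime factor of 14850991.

14850991 is odd.
Digit sum 37, not divisible by 3.
Ends in 1: not divisible by 5.
7: 14850991 = 7·2121570 + 1
11: 14850991 = 11·1350090 + 1
13: 14850991 = 13·1142383 + 12
17: 14850991 = 17·873587 + 12
19: 14850991 = 19·781631 + 2
23: 14850991 = 23·645695 + 6
29: 14850991 = 29·512103 + 4
31: 14850991 = 31·479064 + 7
37: 14850991 = 37·401378 + 5
41: 14850991 = 41·362219 + 12
43: 14850991 = 43·345371 + 38
47: 14850991 = 47·315978 + 25
53: 14850991 = 53·280207 + 20
59: 14850991 = 59·251711 + 42
61: 14850991 = 61·243458 + 53
67: 14850991 = 67·221656 + 39
71: 14850991 = 71·209168 + 63
73: 14850991 = 73·203438 + 17
79: 14850991 = 79·187987 + 18
83: 14850991 = 83·178927 + 50
89: 14850991 = 89·166865 + 6
97: 14850991 = 97·153103

97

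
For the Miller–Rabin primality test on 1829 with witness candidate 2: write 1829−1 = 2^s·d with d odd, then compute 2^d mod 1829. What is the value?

655

1829 − 1 = 1828 = 2^2 · 457, so d = 457.
2^1 ≡ 2 (mod 1829)
2^2 ≡ 2^2 = 4 ≡ 4 (mod 1829)
2^4 ≡ 4^2 = 16 ≡ 16 (mod 1829)
2^8 ≡ 16^2 = 256 ≡ 256 (mod 1829)
2^16 ≡ 256^2 = 65536 ≡ 1521 (mod 1829)
2^32 ≡ 1521^2 = 2313441 ≡ 1585 (mod 1829)
2^64 ≡ 1585^2 = 2512225 ≡ 1008 (mod 1829)
2^128 ≡ 1008^2 = 1016064 ≡ 969 (mod 1829)
2^256 ≡ 969^2 = 938961 ≡ 684 (mod 1829)
457 = 256 + 128 + 64 + 8 + 1 in binary powers of 2.
So 2^457 ≡ 684 · 969 · 1008 · 256 · 2 ≡ 655 (mod 1829).
Squaring chain: 655 → 1039; never reaches −1, so base 2 is a Miller–Rabin witness that 1829 is composite.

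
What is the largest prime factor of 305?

61

305 = 5 · 61
61 is prime.
So 305 = 5 · 61; the largest prime factor is 61.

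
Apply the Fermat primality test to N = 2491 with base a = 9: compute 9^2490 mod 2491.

811

9^1 ≡ 9 (mod 2491)
9^2 ≡ 9^2 = 81 ≡ 81 (mod 2491)
9^4 ≡ 81^2 = 6561 ≡ 1579 (mod 2491)
9^8 ≡ 1579^2 = 2493241 ≡ 2241 (mod 2491)
9^16 ≡ 2241^2 = 5022081 ≡ 225 (mod 2491)
9^32 ≡ 225^2 = 50625 ≡ 805 (mod 2491)
9^64 ≡ 805^2 = 648025 ≡ 365 (mod 2491)
9^128 ≡ 365^2 = 133225 ≡ 1202 (mod 2491)
9^256 ≡ 1202^2 = 1444804 ≡ 24 (mod 2491)
9^512 ≡ 24^2 = 576 ≡ 576 (mod 2491)
9^1024 ≡ 576^2 = 331776 ≡ 473 (mod 2491)
9^2048 ≡ 473^2 = 223729 ≡ 2030 (mod 2491)
2490 = 2048 + 256 + 128 + 32 + 16 + 8 + 2 in binary powers of 2.
So 9^2490 ≡ 2030 · 24 · 1202 · 805 · 225 · 2241 · 81 ≡ 811 (mod 2491).
Since 811 ≠ 1, base 9 is a Fermat witness: 2491 is composite.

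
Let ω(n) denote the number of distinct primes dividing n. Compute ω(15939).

15939 = 3^2 · 1771
1771 = 7 · 253
253 = 11 · 23
15939 = 3^2 · 7 · 11 · 23, which has 4 distinct prime factors.

4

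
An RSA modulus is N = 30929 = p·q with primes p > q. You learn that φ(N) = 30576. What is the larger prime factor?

197

φ(n) = (p−1)(q−1) = n − (p+q) + 1, so p + q = 30929 − 30576 + 1 = 354.
p and q are the roots of t² − 354t + 30929 = 0.
Discriminant: 354² − 4·30929 = 125316 − 123716 = 1600; √1600 = 40.
q = (354 − 40)/2 = 157, p = (354 + 40)/2 = 197.
Check: 157 · 197 = 30929.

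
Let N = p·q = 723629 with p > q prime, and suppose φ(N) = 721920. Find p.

φ(n) = (p−1)(q−1) = n − (p+q) + 1, so p + q = 723629 − 721920 + 1 = 1710.
p and q are the roots of t² − 1710t + 723629 = 0.
Discriminant: 1710² − 4·723629 = 2924100 − 2894516 = 29584; √29584 = 172.
q = (1710 − 172)/2 = 769, p = (1710 + 172)/2 = 941.
Check: 769 · 941 = 723629.

941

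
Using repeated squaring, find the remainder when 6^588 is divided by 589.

311

6^1 ≡ 6 (mod 589)
6^2 ≡ 6^2 = 36 ≡ 36 (mod 589)
6^4 ≡ 36^2 = 1296 ≡ 118 (mod 589)
6^8 ≡ 118^2 = 13924 ≡ 377 (mod 589)
6^16 ≡ 377^2 = 142129 ≡ 180 (mod 589)
6^32 ≡ 180^2 = 32400 ≡ 5 (mod 589)
6^64 ≡ 5^2 = 25 ≡ 25 (mod 589)
6^128 ≡ 25^2 = 625 ≡ 36 (mod 589)
6^256 ≡ 36^2 = 1296 ≡ 118 (mod 589)
6^512 ≡ 118^2 = 13924 ≡ 377 (mod 589)
588 = 512 + 64 + 8 + 4 in binary powers of 2.
So 6^588 ≡ 377 · 25 · 377 · 118 ≡ 311 (mod 589).
Since 311 ≠ 1, base 6 is a Fermat witness: 589 is composite.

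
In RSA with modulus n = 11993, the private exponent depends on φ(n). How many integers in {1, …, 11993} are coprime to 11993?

11748

Factor: 11993 = 67 · 179.
φ(11993) = (67−1) · (179−1) = 66 · 178 = 11748.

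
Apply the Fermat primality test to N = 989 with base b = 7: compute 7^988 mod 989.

767

7^1 ≡ 7 (mod 989)
7^2 ≡ 7^2 = 49 ≡ 49 (mod 989)
7^4 ≡ 49^2 = 2401 ≡ 423 (mod 989)
7^8 ≡ 423^2 = 178929 ≡ 909 (mod 989)
7^16 ≡ 909^2 = 826281 ≡ 466 (mod 989)
7^32 ≡ 466^2 = 217156 ≡ 565 (mod 989)
7^64 ≡ 565^2 = 319225 ≡ 767 (mod 989)
7^128 ≡ 767^2 = 588289 ≡ 823 (mod 989)
7^256 ≡ 823^2 = 677329 ≡ 853 (mod 989)
7^512 ≡ 853^2 = 727609 ≡ 694 (mod 989)
988 = 512 + 256 + 128 + 64 + 16 + 8 + 4 in binary powers of 2.
So 7^988 ≡ 694 · 853 · 823 · 767 · 466 · 909 · 423 ≡ 767 (mod 989).
Since 767 ≠ 1, base 7 is a Fermat witness: 989 is composite.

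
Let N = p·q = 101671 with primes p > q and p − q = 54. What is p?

Since p = q + 54, we have 101671 = q(q + 54), so q² + 54q − 101671 = 0.
Discriminant: 54² + 4·101671 = 2916 + 406684 = 409600; √409600 = 640.
q = (−54 + 640)/2 = 293, and p = q + 54 = 347.
Check: 293 · 347 = 101671.

347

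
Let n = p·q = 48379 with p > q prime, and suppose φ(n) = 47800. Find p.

φ(n) = (p−1)(q−1) = n − (p+q) + 1, so p + q = 48379 − 47800 + 1 = 580.
p and q are the roots of t² − 580t + 48379 = 0.
Discriminant: 580² − 4·48379 = 336400 − 193516 = 142884; √142884 = 378.
q = (580 − 378)/2 = 101, p = (580 + 378)/2 = 479.
Check: 101 · 479 = 48379.

479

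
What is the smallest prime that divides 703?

703 is odd.
Digit sum 10, not divisible by 3.
Ends in 3: not divisible by 5.
7: 703 = 7·100 + 3
11: 703 = 11·63 + 10
13: 703 = 13·54 + 1
17: 703 = 17·41 + 6
19: 703 = 19·37

19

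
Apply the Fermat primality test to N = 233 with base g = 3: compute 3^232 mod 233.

3^1 ≡ 3 (mod 233)
3^2 ≡ 3^2 = 9 ≡ 9 (mod 233)
3^4 ≡ 9^2 = 81 ≡ 81 (mod 233)
3^8 ≡ 81^2 = 6561 ≡ 37 (mod 233)
3^16 ≡ 37^2 = 1369 ≡ 204 (mod 233)
3^32 ≡ 204^2 = 41616 ≡ 142 (mod 233)
3^64 ≡ 142^2 = 20164 ≡ 126 (mod 233)
3^128 ≡ 126^2 = 15876 ≡ 32 (mod 233)
232 = 128 + 64 + 32 + 8 in binary powers of 2.
So 3^232 ≡ 32 · 126 · 142 · 37 ≡ 1 (mod 233).
Since the result is 1, base 3 gives no evidence that 233 is composite.

1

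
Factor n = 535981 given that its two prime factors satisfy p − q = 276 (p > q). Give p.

Since p = q + 276, we have 535981 = q(q + 276), so q² + 276q − 535981 = 0.
Discriminant: 276² + 4·535981 = 76176 + 2143924 = 2220100; √2220100 = 1490.
q = (−276 + 1490)/2 = 607, and p = q + 276 = 883.
Check: 607 · 883 = 535981.

883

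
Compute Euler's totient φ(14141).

Factor: 14141 = 79 · 179.
φ(14141) = (79−1) · (179−1) = 78 · 178 = 13884.

13884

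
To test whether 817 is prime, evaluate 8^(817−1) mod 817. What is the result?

742

8^1 ≡ 8 (mod 817)
8^2 ≡ 8^2 = 64 ≡ 64 (mod 817)
8^4 ≡ 64^2 = 4096 ≡ 11 (mod 817)
8^8 ≡ 11^2 = 121 ≡ 121 (mod 817)
8^16 ≡ 121^2 = 14641 ≡ 752 (mod 817)
8^32 ≡ 752^2 = 565504 ≡ 140 (mod 817)
8^64 ≡ 140^2 = 19600 ≡ 809 (mod 817)
8^128 ≡ 809^2 = 654481 ≡ 64 (mod 817)
8^256 ≡ 64^2 = 4096 ≡ 11 (mod 817)
8^512 ≡ 11^2 = 121 ≡ 121 (mod 817)
816 = 512 + 256 + 32 + 16 in binary powers of 2.
So 8^816 ≡ 121 · 11 · 140 · 752 ≡ 742 (mod 817).
Since 742 ≠ 1, base 8 is a Fermat witness: 817 is composite.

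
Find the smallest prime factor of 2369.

2369 is odd.
Digit sum 20, not divisible by 3.
Ends in 9: not divisible by 5.
7: 2369 = 7·338 + 3
11: 2369 = 11·215 + 4
13: 2369 = 13·182 + 3
17: 2369 = 17·139 + 6
19: 2369 = 19·124 + 13
23: 2369 = 23·103

23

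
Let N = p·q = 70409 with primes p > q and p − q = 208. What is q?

Since p = q + 208, we have 70409 = q(q + 208), so q² + 208q − 70409 = 0.
Discriminant: 208² + 4·70409 = 43264 + 281636 = 324900; √324900 = 570.
q = (−208 + 570)/2 = 181, and p = q + 208 = 389.
Check: 181 · 389 = 70409.

181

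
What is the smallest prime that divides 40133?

40133 is odd.
Digit sum 11, not divisible by 3.
Ends in 3: not divisible by 5.
7: 40133 = 7·5733 + 2
11: 40133 = 11·3648 + 5
13: 40133 = 13·3087 + 2
17: 40133 = 17·2360 + 13
19: 40133 = 19·2112 + 5
23: 40133 = 23·1744 + 21
29: 40133 = 29·1383 + 26
31: 40133 = 31·1294 + 19
37: 40133 = 37·1084 + 25
41: 40133 = 41·978 + 35
43: 40133 = 43·933 + 14
47: 40133 = 47·853 + 42
53: 40133 = 53·757 + 12
59: 40133 = 59·680 + 13
61: 40133 = 61·657 + 56
67: 40133 = 67·599

67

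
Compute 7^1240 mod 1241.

7^1 ≡ 7 (mod 1241)
7^2 ≡ 7^2 = 49 ≡ 49 (mod 1241)
7^4 ≡ 49^2 = 2401 ≡ 1160 (mod 1241)
7^8 ≡ 1160^2 = 1345600 ≡ 356 (mod 1241)
7^16 ≡ 356^2 = 126736 ≡ 154 (mod 1241)
7^32 ≡ 154^2 = 23716 ≡ 137 (mod 1241)
7^64 ≡ 137^2 = 18769 ≡ 154 (mod 1241)
7^128 ≡ 154^2 = 23716 ≡ 137 (mod 1241)
7^256 ≡ 137^2 = 18769 ≡ 154 (mod 1241)
7^512 ≡ 154^2 = 23716 ≡ 137 (mod 1241)
7^1024 ≡ 137^2 = 18769 ≡ 154 (mod 1241)
1240 = 1024 + 128 + 64 + 16 + 8 in binary powers of 2.
So 7^1240 ≡ 154 · 137 · 154 · 154 · 356 ≡ 373 (mod 1241).
Since 373 ≠ 1, base 7 is a Fermat witness: 1241 is composite.

373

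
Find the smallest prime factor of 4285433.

61

4285433 is odd.
Digit sum 29, not divisible by 3.
Ends in 3: not divisible by 5.
7: 4285433 = 7·612204 + 5
11: 4285433 = 11·389584 + 9
13: 4285433 = 13·329648 + 9
17: 4285433 = 17·252084 + 5
19: 4285433 = 19·225549 + 2
23: 4285433 = 23·186323 + 4
29: 4285433 = 29·147773 + 16
31: 4285433 = 31·138239 + 24
37: 4285433 = 37·115822 + 19
41: 4285433 = 41·104522 + 31
43: 4285433 = 43·99661 + 10
47: 4285433 = 47·91179 + 20
53: 4285433 = 53·80857 + 12
59: 4285433 = 59·72634 + 27
61: 4285433 = 61·70253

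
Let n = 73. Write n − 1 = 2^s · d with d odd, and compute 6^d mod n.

73 − 1 = 72 = 2^3 · 9, so d = 9.
6^1 ≡ 6 (mod 73)
6^2 ≡ 6^2 = 36 ≡ 36 (mod 73)
6^4 ≡ 36^2 = 1296 ≡ 55 (mod 73)
6^8 ≡ 55^2 = 3025 ≡ 32 (mod 73)
9 = 8 + 1 in binary powers of 2.
So 6^9 ≡ 32 · 6 ≡ 46 (mod 73).
Squaring chain: 46 → 72 → 1; reaches −1, so base 6 does not prove 73 composite.

46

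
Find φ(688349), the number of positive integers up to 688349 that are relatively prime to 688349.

Factor: 688349 = 41 · 103 · 163.
φ(688349) = (41−1) · (103−1) · (163−1) = 40 · 102 · 162 = 660960.

660960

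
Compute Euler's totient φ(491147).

456832

Factor: 491147 = 17 · 167 · 173.
φ(491147) = (17−1) · (167−1) · (173−1) = 16 · 166 · 172 = 456832.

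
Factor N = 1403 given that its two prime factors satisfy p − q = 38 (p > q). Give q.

Since p = q + 38, we have 1403 = q(q + 38), so q² + 38q − 1403 = 0.
Discriminant: 38² + 4·1403 = 1444 + 5612 = 7056; √7056 = 84.
q = (−38 + 84)/2 = 23, and p = q + 38 = 61.
Check: 23 · 61 = 1403.

23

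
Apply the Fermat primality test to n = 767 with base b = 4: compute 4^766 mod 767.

4^1 ≡ 4 (mod 767)
4^2 ≡ 4^2 = 16 ≡ 16 (mod 767)
4^4 ≡ 16^2 = 256 ≡ 256 (mod 767)
4^8 ≡ 256^2 = 65536 ≡ 341 (mod 767)
4^16 ≡ 341^2 = 116281 ≡ 464 (mod 767)
4^32 ≡ 464^2 = 215296 ≡ 536 (mod 767)
4^64 ≡ 536^2 = 287296 ≡ 438 (mod 767)
4^128 ≡ 438^2 = 191844 ≡ 94 (mod 767)
4^256 ≡ 94^2 = 8836 ≡ 399 (mod 767)
4^512 ≡ 399^2 = 159201 ≡ 432 (mod 767)
766 = 512 + 128 + 64 + 32 + 16 + 8 + 4 + 2 in binary powers of 2.
So 4^766 ≡ 432 · 94 · 438 · 536 · 464 · 341 · 256 · 16 ≡ 35 (mod 767).
Since 35 ≠ 1, base 4 is a Fermat witness: 767 is composite.

35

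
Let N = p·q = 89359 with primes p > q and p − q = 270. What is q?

193

Since p = q + 270, we have 89359 = q(q + 270), so q² + 270q − 89359 = 0.
Discriminant: 270² + 4·89359 = 72900 + 357436 = 430336; √430336 = 656.
q = (−270 + 656)/2 = 193, and p = q + 270 = 463.
Check: 193 · 463 = 89359.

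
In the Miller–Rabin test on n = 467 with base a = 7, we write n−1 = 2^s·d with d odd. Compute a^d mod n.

1

467 − 1 = 466 = 2^1 · 233, so d = 233.
7^1 ≡ 7 (mod 467)
7^2 ≡ 7^2 = 49 ≡ 49 (mod 467)
7^4 ≡ 49^2 = 2401 ≡ 66 (mod 467)
7^8 ≡ 66^2 = 4356 ≡ 153 (mod 467)
7^16 ≡ 153^2 = 23409 ≡ 59 (mod 467)
7^32 ≡ 59^2 = 3481 ≡ 212 (mod 467)
7^64 ≡ 212^2 = 44944 ≡ 112 (mod 467)
7^128 ≡ 112^2 = 12544 ≡ 402 (mod 467)
233 = 128 + 64 + 32 + 8 + 1 in binary powers of 2.
So 7^233 ≡ 402 · 112 · 212 · 153 · 7 ≡ 1 (mod 467).
Since 7^d ≡ 1 (mod 467), base 7 does not prove 467 composite.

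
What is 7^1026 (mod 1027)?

324

7^1 ≡ 7 (mod 1027)
7^2 ≡ 7^2 = 49 ≡ 49 (mod 1027)
7^4 ≡ 49^2 = 2401 ≡ 347 (mod 1027)
7^8 ≡ 347^2 = 120409 ≡ 250 (mod 1027)
7^16 ≡ 250^2 = 62500 ≡ 880 (mod 1027)
7^32 ≡ 880^2 = 774400 ≡ 42 (mod 1027)
7^64 ≡ 42^2 = 1764 ≡ 737 (mod 1027)
7^128 ≡ 737^2 = 543169 ≡ 913 (mod 1027)
7^256 ≡ 913^2 = 833569 ≡ 672 (mod 1027)
7^512 ≡ 672^2 = 451584 ≡ 731 (mod 1027)
7^1024 ≡ 731^2 = 534361 ≡ 321 (mod 1027)
1026 = 1024 + 2 in binary powers of 2.
So 7^1026 ≡ 321 · 49 ≡ 324 (mod 1027).
Since 324 ≠ 1, base 7 is a Fermat witness: 1027 is composite.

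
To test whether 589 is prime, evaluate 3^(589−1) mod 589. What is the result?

562

3^1 ≡ 3 (mod 589)
3^2 ≡ 3^2 = 9 ≡ 9 (mod 589)
3^4 ≡ 9^2 = 81 ≡ 81 (mod 589)
3^8 ≡ 81^2 = 6561 ≡ 82 (mod 589)
3^16 ≡ 82^2 = 6724 ≡ 245 (mod 589)
3^32 ≡ 245^2 = 60025 ≡ 536 (mod 589)
3^64 ≡ 536^2 = 287296 ≡ 453 (mod 589)
3^128 ≡ 453^2 = 205209 ≡ 237 (mod 589)
3^256 ≡ 237^2 = 56169 ≡ 214 (mod 589)
3^512 ≡ 214^2 = 45796 ≡ 443 (mod 589)
588 = 512 + 64 + 8 + 4 in binary powers of 2.
So 3^588 ≡ 443 · 453 · 82 · 81 ≡ 562 (mod 589).
Since 562 ≠ 1, base 3 is a Fermat witness: 589 is composite.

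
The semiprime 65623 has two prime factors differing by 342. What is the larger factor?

Since p = q + 342, we have 65623 = q(q + 342), so q² + 342q − 65623 = 0.
Discriminant: 342² + 4·65623 = 116964 + 262492 = 379456; √379456 = 616.
q = (−342 + 616)/2 = 137, and p = q + 342 = 479.
Check: 137 · 479 = 65623.

479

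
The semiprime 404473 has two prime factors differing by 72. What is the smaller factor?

601

Since p = q + 72, we have 404473 = q(q + 72), so q² + 72q − 404473 = 0.
Discriminant: 72² + 4·404473 = 5184 + 1617892 = 1623076; √1623076 = 1274.
q = (−72 + 1274)/2 = 601, and p = q + 72 = 673.
Check: 601 · 673 = 404473.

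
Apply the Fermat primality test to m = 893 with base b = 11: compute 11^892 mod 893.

410

11^1 ≡ 11 (mod 893)
11^2 ≡ 11^2 = 121 ≡ 121 (mod 893)
11^4 ≡ 121^2 = 14641 ≡ 353 (mod 893)
11^8 ≡ 353^2 = 124609 ≡ 482 (mod 893)
11^16 ≡ 482^2 = 232324 ≡ 144 (mod 893)
11^32 ≡ 144^2 = 20736 ≡ 197 (mod 893)
11^64 ≡ 197^2 = 38809 ≡ 410 (mod 893)
11^128 ≡ 410^2 = 168100 ≡ 216 (mod 893)
11^256 ≡ 216^2 = 46656 ≡ 220 (mod 893)
11^512 ≡ 220^2 = 48400 ≡ 178 (mod 893)
892 = 512 + 256 + 64 + 32 + 16 + 8 + 4 in binary powers of 2.
So 11^892 ≡ 178 · 220 · 410 · 197 · 144 · 482 · 353 ≡ 410 (mod 893).
Since 410 ≠ 1, base 11 is a Fermat witness: 893 is composite.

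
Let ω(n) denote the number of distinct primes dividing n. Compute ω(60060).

6

60060 = 2^2 · 15015
15015 = 3 · 5005
5005 = 5 · 1001
1001 = 7 · 143
143 = 11 · 13
60060 = 2^2 · 3 · 5 · 7 · 11 · 13, which has 6 distinct prime factors.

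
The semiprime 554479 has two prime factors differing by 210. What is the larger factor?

Since p = q + 210, we have 554479 = q(q + 210), so q² + 210q − 554479 = 0.
Discriminant: 210² + 4·554479 = 44100 + 2217916 = 2262016; √2262016 = 1504.
q = (−210 + 1504)/2 = 647, and p = q + 210 = 857.
Check: 647 · 857 = 554479.

857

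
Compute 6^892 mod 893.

6^1 ≡ 6 (mod 893)
6^2 ≡ 6^2 = 36 ≡ 36 (mod 893)
6^4 ≡ 36^2 = 1296 ≡ 403 (mod 893)
6^8 ≡ 403^2 = 162409 ≡ 776 (mod 893)
6^16 ≡ 776^2 = 602176 ≡ 294 (mod 893)
6^32 ≡ 294^2 = 86436 ≡ 708 (mod 893)
6^64 ≡ 708^2 = 501264 ≡ 291 (mod 893)
6^128 ≡ 291^2 = 84681 ≡ 739 (mod 893)
6^256 ≡ 739^2 = 546121 ≡ 498 (mod 893)
6^512 ≡ 498^2 = 248004 ≡ 643 (mod 893)
892 = 512 + 256 + 64 + 32 + 16 + 8 + 4 in binary powers of 2.
So 6^892 ≡ 643 · 498 · 291 · 708 · 294 · 776 · 403 ≡ 291 (mod 893).
Since 291 ≠ 1, base 6 is a Fermat witness: 893 is composite.

291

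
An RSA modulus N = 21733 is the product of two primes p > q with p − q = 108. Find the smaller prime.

103

Since p = q + 108, we have 21733 = q(q + 108), so q² + 108q − 21733 = 0.
Discriminant: 108² + 4·21733 = 11664 + 86932 = 98596; √98596 = 314.
q = (−108 + 314)/2 = 103, and p = q + 108 = 211.
Check: 103 · 211 = 21733.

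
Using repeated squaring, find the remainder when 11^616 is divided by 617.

11^1 ≡ 11 (mod 617)
11^2 ≡ 11^2 = 121 ≡ 121 (mod 617)
11^4 ≡ 121^2 = 14641 ≡ 450 (mod 617)
11^8 ≡ 450^2 = 202500 ≡ 124 (mod 617)
11^16 ≡ 124^2 = 15376 ≡ 568 (mod 617)
11^32 ≡ 568^2 = 322624 ≡ 550 (mod 617)
11^64 ≡ 550^2 = 302500 ≡ 170 (mod 617)
11^128 ≡ 170^2 = 28900 ≡ 518 (mod 617)
11^256 ≡ 518^2 = 268324 ≡ 546 (mod 617)
11^512 ≡ 546^2 = 298116 ≡ 105 (mod 617)
616 = 512 + 64 + 32 + 8 in binary powers of 2.
So 11^616 ≡ 105 · 170 · 550 · 124 ≡ 1 (mod 617).
Since the result is 1, base 11 gives no evidence that 617 is composite.

1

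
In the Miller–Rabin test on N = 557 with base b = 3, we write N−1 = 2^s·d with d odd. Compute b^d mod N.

557 − 1 = 556 = 2^2 · 139, so d = 139.
3^1 ≡ 3 (mod 557)
3^2 ≡ 3^2 = 9 ≡ 9 (mod 557)
3^4 ≡ 9^2 = 81 ≡ 81 (mod 557)
3^8 ≡ 81^2 = 6561 ≡ 434 (mod 557)
3^16 ≡ 434^2 = 188356 ≡ 90 (mod 557)
3^32 ≡ 90^2 = 8100 ≡ 302 (mod 557)
3^64 ≡ 302^2 = 91204 ≡ 413 (mod 557)
3^128 ≡ 413^2 = 170569 ≡ 127 (mod 557)
139 = 128 + 8 + 2 + 1 in binary powers of 2.
So 3^139 ≡ 127 · 434 · 9 · 3 ≡ 439 (mod 557).
Squaring chain: 439 → 556; reaches −1, so base 3 does not prove 557 composite.

439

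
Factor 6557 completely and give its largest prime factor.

83

6557 = 79 · 83
83 is prime.
So 6557 = 79 · 83; the largest prime factor is 83.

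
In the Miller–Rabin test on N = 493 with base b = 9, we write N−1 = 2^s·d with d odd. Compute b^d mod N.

493 − 1 = 492 = 2^2 · 123, so d = 123.
9^1 ≡ 9 (mod 493)
9^2 ≡ 9^2 = 81 ≡ 81 (mod 493)
9^4 ≡ 81^2 = 6561 ≡ 152 (mod 493)
9^8 ≡ 152^2 = 23104 ≡ 426 (mod 493)
9^16 ≡ 426^2 = 181476 ≡ 52 (mod 493)
9^32 ≡ 52^2 = 2704 ≡ 239 (mod 493)
9^64 ≡ 239^2 = 57121 ≡ 426 (mod 493)
123 = 64 + 32 + 16 + 8 + 2 + 1 in binary powers of 2.
So 9^123 ≡ 426 · 239 · 52 · 426 · 81 · 9 ≡ 457 (mod 493).
Squaring chain: 457 → 310; never reaches −1, so base 9 is a Miller–Rabin witness that 493 is composite.

457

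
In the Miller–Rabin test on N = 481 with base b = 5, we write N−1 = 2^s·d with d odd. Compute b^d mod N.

481 − 1 = 480 = 2^5 · 15, so d = 15.
5^1 ≡ 5 (mod 481)
5^2 ≡ 5^2 = 25 ≡ 25 (mod 481)
5^4 ≡ 25^2 = 625 ≡ 144 (mod 481)
5^8 ≡ 144^2 = 20736 ≡ 53 (mod 481)
15 = 8 + 4 + 2 + 1 in binary powers of 2.
So 5^15 ≡ 53 · 144 · 25 · 5 ≡ 177 (mod 481).
Squaring chain: 177 → 64 → 248 → 417 → 248; never reaches −1, so base 5 is a Miller–Rabin witness that 481 is composite.

177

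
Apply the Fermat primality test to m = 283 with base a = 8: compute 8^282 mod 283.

8^1 ≡ 8 (mod 283)
8^2 ≡ 8^2 = 64 ≡ 64 (mod 283)
8^4 ≡ 64^2 = 4096 ≡ 134 (mod 283)
8^8 ≡ 134^2 = 17956 ≡ 127 (mod 283)
8^16 ≡ 127^2 = 16129 ≡ 281 (mod 283)
8^32 ≡ 281^2 = 78961 ≡ 4 (mod 283)
8^64 ≡ 4^2 = 16 ≡ 16 (mod 283)
8^128 ≡ 16^2 = 256 ≡ 256 (mod 283)
8^256 ≡ 256^2 = 65536 ≡ 163 (mod 283)
282 = 256 + 16 + 8 + 2 in binary powers of 2.
So 8^282 ≡ 163 · 281 · 127 · 64 ≡ 1 (mod 283).
Since the result is 1, base 8 gives no evidence that 283 is composite.

1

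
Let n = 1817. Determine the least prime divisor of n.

1817 is odd.
Digit sum 17, not divisible by 3.
Ends in 7: not divisible by 5.
7: 1817 = 7·259 + 4
11: 1817 = 11·165 + 2
13: 1817 = 13·139 + 10
17: 1817 = 17·106 + 15
19: 1817 = 19·95 + 12
23: 1817 = 23·79

23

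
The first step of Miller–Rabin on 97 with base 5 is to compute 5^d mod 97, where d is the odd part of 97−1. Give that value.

97 − 1 = 96 = 2^5 · 3, so d = 3.
5^1 ≡ 5 (mod 97)
5^2 ≡ 5^2 = 25 ≡ 25 (mod 97)
3 = 2 + 1 in binary powers of 2.
So 5^3 ≡ 25 · 5 ≡ 28 (mod 97).
Squaring chain: 28 → 8 → 64 → 22 → 96; reaches −1, so base 5 does not prove 97 composite.

28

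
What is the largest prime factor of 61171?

61171 = 11 · 5561
5561 = 67 · 83
83 is prime.
So 61171 = 11 · 67 · 83; the largest prime factor is 83.

83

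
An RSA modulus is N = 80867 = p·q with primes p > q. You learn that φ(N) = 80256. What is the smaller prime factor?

φ(n) = (p−1)(q−1) = n − (p+q) + 1, so p + q = 80867 − 80256 + 1 = 612.
p and q are the roots of t² − 612t + 80867 = 0.
Discriminant: 612² − 4·80867 = 374544 − 323468 = 51076; √51076 = 226.
q = (612 − 226)/2 = 193, p = (612 + 226)/2 = 419.
Check: 193 · 419 = 80867.

193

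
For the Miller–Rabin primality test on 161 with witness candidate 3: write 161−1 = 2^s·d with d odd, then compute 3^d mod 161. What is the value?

82

161 − 1 = 160 = 2^5 · 5, so d = 5.
3^1 ≡ 3 (mod 161)
3^2 ≡ 3^2 = 9 ≡ 9 (mod 161)
3^4 ≡ 9^2 = 81 ≡ 81 (mod 161)
5 = 4 + 1 in binary powers of 2.
So 3^5 ≡ 81 · 3 ≡ 82 (mod 161).
Squaring chain: 82 → 123 → 156 → 25 → 142; never reaches −1, so base 3 is a Miller–Rabin witness that 161 is composite.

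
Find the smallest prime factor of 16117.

16117 is odd.
Digit sum 16, not divisible by 3.
Ends in 7: not divisible by 5.
7: 16117 = 7·2302 + 3
11: 16117 = 11·1465 + 2
13: 16117 = 13·1239 + 10
17: 16117 = 17·948 + 1
19: 16117 = 19·848 + 5
23: 16117 = 23·700 + 17
29: 16117 = 29·555 + 22
31: 16117 = 31·519 + 28
37: 16117 = 37·435 + 22
41: 16117 = 41·393 + 4
43: 16117 = 43·374 + 35
47: 16117 = 47·342 + 43
53: 16117 = 53·304 + 5
59: 16117 = 59·273 + 10
61: 16117 = 61·264 + 13
67: 16117 = 67·240 + 37
71: 16117 = 71·227

71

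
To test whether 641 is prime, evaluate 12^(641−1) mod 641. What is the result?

12^1 ≡ 12 (mod 641)
12^2 ≡ 12^2 = 144 ≡ 144 (mod 641)
12^4 ≡ 144^2 = 20736 ≡ 224 (mod 641)
12^8 ≡ 224^2 = 50176 ≡ 178 (mod 641)
12^16 ≡ 178^2 = 31684 ≡ 275 (mod 641)
12^32 ≡ 275^2 = 75625 ≡ 628 (mod 641)
12^64 ≡ 628^2 = 394384 ≡ 169 (mod 641)
12^128 ≡ 169^2 = 28561 ≡ 357 (mod 641)
12^256 ≡ 357^2 = 127449 ≡ 531 (mod 641)
12^512 ≡ 531^2 = 281961 ≡ 562 (mod 641)
640 = 512 + 128 in binary powers of 2.
So 12^640 ≡ 562 · 357 ≡ 1 (mod 641).
Since the result is 1, base 12 gives no evidence that 641 is composite.

1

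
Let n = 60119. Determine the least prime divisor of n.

79

60119 is odd.
Digit sum 17, not divisible by 3.
Ends in 9: not divisible by 5.
7: 60119 = 7·8588 + 3
11: 60119 = 11·5465 + 4
13: 60119 = 13·4624 + 7
17: 60119 = 17·3536 + 7
19: 60119 = 19·3164 + 3
23: 60119 = 23·2613 + 20
29: 60119 = 29·2073 + 2
31: 60119 = 31·1939 + 10
37: 60119 = 37·1624 + 31
41: 60119 = 41·1466 + 13
43: 60119 = 43·1398 + 5
47: 60119 = 47·1279 + 6
53: 60119 = 53·1134 + 17
59: 60119 = 59·1018 + 57
61: 60119 = 61·985 + 34
67: 60119 = 67·897 + 20
71: 60119 = 71·846 + 53
73: 60119 = 73·823 + 40
79: 60119 = 79·761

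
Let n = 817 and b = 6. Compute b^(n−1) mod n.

6^1 ≡ 6 (mod 817)
6^2 ≡ 6^2 = 36 ≡ 36 (mod 817)
6^4 ≡ 36^2 = 1296 ≡ 479 (mod 817)
6^8 ≡ 479^2 = 229441 ≡ 681 (mod 817)
6^16 ≡ 681^2 = 463761 ≡ 522 (mod 817)
6^32 ≡ 522^2 = 272484 ≡ 423 (mod 817)
6^64 ≡ 423^2 = 178929 ≡ 6 (mod 817)
6^128 ≡ 6^2 = 36 ≡ 36 (mod 817)
6^256 ≡ 36^2 = 1296 ≡ 479 (mod 817)
6^512 ≡ 479^2 = 229441 ≡ 681 (mod 817)
816 = 512 + 256 + 32 + 16 in binary powers of 2.
So 6^816 ≡ 681 · 479 · 423 · 522 ≡ 87 (mod 817).
Since 87 ≠ 1, base 6 is a Fermat witness: 817 is composite.

87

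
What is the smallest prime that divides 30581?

53

30581 is odd.
Digit sum 17, not divisible by 3.
Ends in 1: not divisible by 5.
7: 30581 = 7·4368 + 5
11: 30581 = 11·2780 + 1
13: 30581 = 13·2352 + 5
17: 30581 = 17·1798 + 15
19: 30581 = 19·1609 + 10
23: 30581 = 23·1329 + 14
29: 30581 = 29·1054 + 15
31: 30581 = 31·986 + 15
37: 30581 = 37·826 + 19
41: 30581 = 41·745 + 36
43: 30581 = 43·711 + 8
47: 30581 = 47·650 + 31
53: 30581 = 53·577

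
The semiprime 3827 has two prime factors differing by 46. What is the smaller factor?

43

Since p = q + 46, we have 3827 = q(q + 46), so q² + 46q − 3827 = 0.
Discriminant: 46² + 4·3827 = 2116 + 15308 = 17424; √17424 = 132.
q = (−46 + 132)/2 = 43, and p = q + 46 = 89.
Check: 43 · 89 = 3827.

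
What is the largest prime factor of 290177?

290177 = 61 · 4757
4757 = 67 · 71
71 is prime.
So 290177 = 61 · 67 · 71; the largest prime factor is 71.

71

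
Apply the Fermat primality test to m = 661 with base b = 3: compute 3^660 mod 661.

3^1 ≡ 3 (mod 661)
3^2 ≡ 3^2 = 9 ≡ 9 (mod 661)
3^4 ≡ 9^2 = 81 ≡ 81 (mod 661)
3^8 ≡ 81^2 = 6561 ≡ 612 (mod 661)
3^16 ≡ 612^2 = 374544 ≡ 418 (mod 661)
3^32 ≡ 418^2 = 174724 ≡ 220 (mod 661)
3^64 ≡ 220^2 = 48400 ≡ 147 (mod 661)
3^128 ≡ 147^2 = 21609 ≡ 457 (mod 661)
3^256 ≡ 457^2 = 208849 ≡ 634 (mod 661)
3^512 ≡ 634^2 = 401956 ≡ 68 (mod 661)
660 = 512 + 128 + 16 + 4 in binary powers of 2.
So 3^660 ≡ 68 · 457 · 418 · 81 ≡ 1 (mod 661).
Since the result is 1, base 3 gives no evidence that 661 is composite.

1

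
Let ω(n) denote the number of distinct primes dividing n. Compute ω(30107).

30107 = 7 · 4301
4301 = 11 · 391
391 = 17 · 23
30107 = 7 · 11 · 17 · 23, which has 4 distinct prime factors.

4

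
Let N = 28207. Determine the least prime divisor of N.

28207 is odd.
Digit sum 19, not divisible by 3.
Ends in 7: not divisible by 5.
7: 28207 = 7·4029 + 4
11: 28207 = 11·2564 + 3
13: 28207 = 13·2169 + 10
17: 28207 = 17·1659 + 4
19: 28207 = 19·1484 + 11
23: 28207 = 23·1226 + 9
29: 28207 = 29·972 + 19
31: 28207 = 31·909 + 28
37: 28207 = 37·762 + 13
41: 28207 = 41·687 + 40
43: 28207 = 43·655 + 42
47: 28207 = 47·600 + 7
53: 28207 = 53·532 + 11
59: 28207 = 59·478 + 5
61: 28207 = 61·462 + 25
67: 28207 = 67·421

67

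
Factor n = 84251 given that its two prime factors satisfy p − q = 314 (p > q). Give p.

Since p = q + 314, we have 84251 = q(q + 314), so q² + 314q − 84251 = 0.
Discriminant: 314² + 4·84251 = 98596 + 337004 = 435600; √435600 = 660.
q = (−314 + 660)/2 = 173, and p = q + 314 = 487.
Check: 173 · 487 = 84251.

487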